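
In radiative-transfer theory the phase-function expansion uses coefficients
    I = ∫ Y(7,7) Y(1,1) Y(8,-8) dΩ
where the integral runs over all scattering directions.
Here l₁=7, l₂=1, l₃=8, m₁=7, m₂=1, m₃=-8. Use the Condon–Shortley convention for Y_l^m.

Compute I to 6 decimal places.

0.335179

Rules hold: Σm=0, L=16 even, 6≤8≤8.
N = 15·3·17 = 765
Δ = 0!·14!·2!/17! = 1/2040
Racah Σ t=0..0: t=0:+1/25401600 = 1/25401600
⇒ 3j(7 1 8; 0 0 0)² = 8/255, sgn +1
Racah Σ t=0..0: t=0:+1/174356582400 = 1/174356582400
⇒ 3j(7 1 8; 7 1 -8)² = 1/17, sgn +1
4πI² = N·(3j₀)²·(3jₘ)² = 24/17
I = +1·√(1.41176/4π) = 0.33517856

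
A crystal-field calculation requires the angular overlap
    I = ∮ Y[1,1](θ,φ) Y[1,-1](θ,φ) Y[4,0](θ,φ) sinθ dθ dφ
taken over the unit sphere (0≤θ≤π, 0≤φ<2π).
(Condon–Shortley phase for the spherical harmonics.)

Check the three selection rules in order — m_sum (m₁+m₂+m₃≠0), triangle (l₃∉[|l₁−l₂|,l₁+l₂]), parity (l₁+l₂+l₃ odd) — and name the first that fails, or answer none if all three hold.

m₁+m₂+m₃ = 1 − 1 + 0 = 0  ✓
triangle: |1−1|=0 ≤ l₃=4 ≤ 1+1=2  ✗
parity: l₁+l₂+l₃ = 6 is even

triangle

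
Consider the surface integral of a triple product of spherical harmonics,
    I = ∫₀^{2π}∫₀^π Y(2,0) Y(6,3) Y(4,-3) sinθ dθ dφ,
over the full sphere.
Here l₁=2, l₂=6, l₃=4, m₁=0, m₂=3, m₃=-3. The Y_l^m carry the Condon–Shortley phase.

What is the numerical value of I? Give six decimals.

Rules hold: Σm=0, L=12 even, 4≤4≤8.
N = 5·13·9 = 585
Δ = 4!·0!·8!/13! = 1/6435
Racah Σ t=2..2: t=2:+1/2304 = 1/2304
⇒ 3j(2 6 4; 0 0 0)² = 5/143, sgn +1
Racah Σ t=2..2: t=2:+1/20160 = 1/20160
⇒ 3j(2 6 4; 0 3 -3)² = 12/715, sgn -1
4πI² = N·(3j₀)²·(3jₘ)² = 540/1573
I = -1·√(0.343293/4π) = -0.16528277

-0.165283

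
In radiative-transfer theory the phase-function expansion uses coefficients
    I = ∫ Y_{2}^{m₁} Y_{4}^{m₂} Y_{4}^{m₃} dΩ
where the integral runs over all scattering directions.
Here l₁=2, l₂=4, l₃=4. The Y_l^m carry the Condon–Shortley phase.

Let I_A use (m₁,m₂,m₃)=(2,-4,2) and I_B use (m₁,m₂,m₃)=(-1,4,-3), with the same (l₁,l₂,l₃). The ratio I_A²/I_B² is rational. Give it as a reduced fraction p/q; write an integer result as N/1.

Shared (l₁,l₂,l₃)=(2,4,4): N and (l;000)² cancel in I_A²/I_B².
A: Δ = 2!·2!·6!/11! = 1/13860; Racah Σ t=0..0: t=0:+1/2880 = 1/2880; ⇒ 3j(2 4 4; 2 -4 2)² = 2/165, sgn +1
B: Δ = 2!·2!·6!/11! = 1/13860; Racah Σ t=2..2: t=2:+1/1440 = 1/1440; ⇒ 3j(2 4 4; -1 4 -3)² = 7/165, sgn -1
I_A²/I_B² = (2/165)/(7/165) = 2/7

2/7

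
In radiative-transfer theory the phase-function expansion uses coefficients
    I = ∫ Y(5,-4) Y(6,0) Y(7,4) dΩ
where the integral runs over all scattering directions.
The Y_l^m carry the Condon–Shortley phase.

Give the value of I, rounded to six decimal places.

m-sum 0 ✓  L=18 even ✓  1≤7≤11 ✓
Π(2lᵢ+1) = 11×13×15 = 2145
triangle coeff Δ(5,6,7) = 1/174594420
Σ_t [0,4]: t=0:+1/4147200 t=1:−1/207360 t=2:+1/82944 t=3:−1/207360 t=4:+1/4147200 = 1/345600
(3j)²=420/46189 [(5 6 7; 0 0 0)], sign=-1
Σ_t [3,4]: t=3:−1/3110400 t=4:+1/4147200 = -1/12441600
(3j)²=7/4199 [(5 6 7; -4 0 4)], sign=+1
⇒ 4πI² = 44100/1356277
I = (-1)√(44100/1356277/(4π)) = -0.05086747

-0.050867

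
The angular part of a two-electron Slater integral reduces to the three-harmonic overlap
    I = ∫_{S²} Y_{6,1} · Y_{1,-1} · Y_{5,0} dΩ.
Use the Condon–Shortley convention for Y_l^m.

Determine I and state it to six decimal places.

-0.187239

m-sum 0 ✓  L=12 even ✓  5≤5≤7 ✓
Π(2lᵢ+1) = 13×3×11 = 429
triangle coeff Δ(6,1,5) = 1/858
Σ_t [1,1]: t=1:−1/14400 = -1/14400
(3j)²=6/143 [(6 1 5; 0 0 0)], sign=+1
Σ_t [0,0]: t=0:+1/28800 = 1/28800
(3j)²=7/286 [(6 1 5; 1 -1 0)], sign=-1
⇒ 4πI² = 63/143
I = (-1)√(63/143/(4π)) = -0.18723944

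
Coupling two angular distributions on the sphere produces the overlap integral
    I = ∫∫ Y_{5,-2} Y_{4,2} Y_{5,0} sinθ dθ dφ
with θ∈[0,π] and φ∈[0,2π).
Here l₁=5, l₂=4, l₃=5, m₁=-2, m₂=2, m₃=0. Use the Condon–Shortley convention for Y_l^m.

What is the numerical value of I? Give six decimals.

m-sum 0 ✓  L=14 even ✓  1≤5≤9 ✓
Π(2lᵢ+1) = 11×9×11 = 1089
triangle coeff Δ(5,4,5) = 1/3153150
Σ_t [0,4]: t=0:+1/69120 t=1:−1/1728 t=2:+1/576 t=3:−1/1728 t=4:+1/69120 = 7/11520
(3j)²=2/143 [(5 4 5; 0 0 0)], sign=-1
Σ_t [2,4]: t=2:+1/11520 t=3:−1/1728 t=4:+1/3456 = -7/34560
(3j)²=7/858 [(5 4 5; -2 2 0)], sign=+1
⇒ 4πI² = 21/169
I = (-1)√(21/169/(4π)) = -0.09944006

-0.099440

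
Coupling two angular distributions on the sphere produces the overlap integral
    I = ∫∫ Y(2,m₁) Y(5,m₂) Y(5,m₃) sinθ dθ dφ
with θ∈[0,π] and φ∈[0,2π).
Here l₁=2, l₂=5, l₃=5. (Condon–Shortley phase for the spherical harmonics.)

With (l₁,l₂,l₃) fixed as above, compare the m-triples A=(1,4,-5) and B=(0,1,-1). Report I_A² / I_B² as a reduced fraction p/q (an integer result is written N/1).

Shared (l₁,l₂,l₃)=(2,5,5): N and (l;000)² cancel in I_A²/I_B².
A: Δ = 2!·2!·8!/13! = 1/38610; Racah Σ t=1..1: t=1:−1/80640 = -1/80640; ⇒ 3j(2 5 5; 1 4 -5)² = 9/286, sgn -1
B: Δ = 2!·2!·8!/13! = 1/38610; Racah Σ t=0..2: t=0:+1/5760 t=1:−1/720 t=2:+1/2304 = -1/1280; ⇒ 3j(2 5 5; 0 1 -1)² = 27/1430, sgn -1
I_A²/I_B² = (9/286)/(27/1430) = 5/3

5/3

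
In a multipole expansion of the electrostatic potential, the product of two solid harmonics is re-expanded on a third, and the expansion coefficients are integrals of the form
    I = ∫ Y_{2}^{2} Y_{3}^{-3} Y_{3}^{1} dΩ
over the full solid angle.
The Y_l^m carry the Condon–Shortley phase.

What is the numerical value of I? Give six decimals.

Rules hold: Σm=0, L=8 even, 1≤3≤5.
N = 5·7·7 = 245
Δ = 2!·2!·4!/9! = 1/3780
Racah Σ t=0..2: t=0:+1/24 t=1:−1/4 t=2:+1/24 = -1/6
⇒ 3j(2 3 3; 0 0 0)² = 4/105, sgn +1
Racah Σ t=0..0: t=0:+1/96 = 1/96
⇒ 3j(2 3 3; 2 -3 1)² = 1/42, sgn +1
4πI² = N·(3j₀)²·(3jₘ)² = 2/9
I = +1·√(0.222222/4π) = 0.13298076

0.132981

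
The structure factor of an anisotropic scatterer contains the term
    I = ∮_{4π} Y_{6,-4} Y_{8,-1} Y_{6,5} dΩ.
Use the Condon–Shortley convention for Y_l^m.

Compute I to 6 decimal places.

-0.130287

Rules hold: Σm=0, L=20 even, 2≤6≤14.
N = 13·17·13 = 2873
Δ = 8!·4!·8!/21! = 1/1309458150
Racah Σ t=2..6: t=2:+1/49766400 t=3:−1/3110400 t=4:+1/1327104 t=5:−1/3110400 t=6:+1/49766400 = 1/6635520
⇒ 3j(6 8 6; 0 0 0)² = 350/46189, sgn +1
Racah Σ t=6..7: t=6:+1/174182400 t=7:−1/1219276800 = 1/203212800
⇒ 3j(6 8 6; -4 -1 5)² = 288/29393, sgn -1
4πI² = N·(3j₀)²·(3jₘ)² = 14400/67507
I = -1·√(0.213311/4π) = -0.13028725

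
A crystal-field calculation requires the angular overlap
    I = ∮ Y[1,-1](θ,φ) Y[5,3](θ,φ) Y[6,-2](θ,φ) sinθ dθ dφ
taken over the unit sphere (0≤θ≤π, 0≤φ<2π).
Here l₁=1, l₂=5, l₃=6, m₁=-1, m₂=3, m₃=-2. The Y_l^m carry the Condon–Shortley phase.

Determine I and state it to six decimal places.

0.100084

Rules hold: Σm=0, L=12 even, 4≤6≤6.
N = 3·11·13 = 429
Δ = 0!·2!·10!/13! = 1/858
Racah Σ t=0..0: t=0:+1/14400 = 1/14400
⇒ 3j(1 5 6; 0 0 0)² = 6/143, sgn +1
Racah Σ t=0..0: t=0:+1/161280 = 1/161280
⇒ 3j(1 5 6; -1 3 -2)² = 1/143, sgn +1
4πI² = N·(3j₀)²·(3jₘ)² = 18/143
I = +1·√(0.125874/4π) = 0.10008369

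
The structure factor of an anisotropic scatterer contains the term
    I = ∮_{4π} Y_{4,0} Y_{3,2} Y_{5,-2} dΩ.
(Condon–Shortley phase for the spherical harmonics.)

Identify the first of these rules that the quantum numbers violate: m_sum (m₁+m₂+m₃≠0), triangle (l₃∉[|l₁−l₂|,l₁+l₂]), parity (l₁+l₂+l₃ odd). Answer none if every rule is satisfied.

azimuthal sum: 0 + 2 − 2 = 0  ✓
1 ≤ 5 ≤ 7 (triangle on l)  ✓
L = 4 + 3 + 5 = 12 (even)  ✓

none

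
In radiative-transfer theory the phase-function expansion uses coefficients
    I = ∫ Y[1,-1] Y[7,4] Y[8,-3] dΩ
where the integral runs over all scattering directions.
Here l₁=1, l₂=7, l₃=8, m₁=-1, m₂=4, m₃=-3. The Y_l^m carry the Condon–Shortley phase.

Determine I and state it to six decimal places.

-0.096758

Rules hold: Σm=0, L=16 even, 6≤8≤8.
N = 3·15·17 = 765
Δ = 0!·2!·14!/17! = 1/2040
Racah Σ t=0..0: t=0:+1/25401600 = 1/25401600
⇒ 3j(1 7 8; 0 0 0)² = 8/255, sgn +1
Racah Σ t=0..0: t=0:+1/479001600 = 1/479001600
⇒ 3j(1 7 8; -1 4 -3)² = 1/204, sgn -1
4πI² = N·(3j₀)²·(3jₘ)² = 2/17
I = -1·√(0.117647/4π) = -0.09675772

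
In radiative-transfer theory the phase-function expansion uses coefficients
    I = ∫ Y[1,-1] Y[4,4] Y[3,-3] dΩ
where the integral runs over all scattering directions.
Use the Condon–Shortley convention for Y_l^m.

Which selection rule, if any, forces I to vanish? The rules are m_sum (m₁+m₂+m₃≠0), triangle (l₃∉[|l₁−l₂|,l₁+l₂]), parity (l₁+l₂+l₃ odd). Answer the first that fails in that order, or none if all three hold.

none

azimuthal sum: -1 + 4 − 3 = 0  ✓
3 ≤ 3 ≤ 5 (triangle on l)  ✓
L = 1 + 4 + 3 = 8 (even)  ✓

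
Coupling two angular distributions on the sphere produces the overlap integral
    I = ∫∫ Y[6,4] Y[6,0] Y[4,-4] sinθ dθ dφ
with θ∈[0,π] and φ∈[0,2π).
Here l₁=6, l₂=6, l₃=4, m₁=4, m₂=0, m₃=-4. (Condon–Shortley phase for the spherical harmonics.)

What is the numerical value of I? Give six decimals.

Rules hold: Σm=0, L=16 even, 0≤4≤12.
N = 13·13·9 = 1521
Δ = 8!·4!·4!/17! = 1/15315300
Racah Σ t=2..6: t=2:+1/829440 t=3:−1/25920 t=4:+1/9216 t=5:−1/25920 t=6:+1/829440 = 7/207360
⇒ 3j(6 6 4; 0 0 0)² = 28/2431, sgn +1
Racah Σ t=2..2: t=2:+1/829440 = 1/829440
⇒ 3j(6 6 4; 4 0 -4)² = 35/2431, sgn +1
4πI² = N·(3j₀)²·(3jₘ)² = 8820/34969
I = +1·√(0.252223/4π) = 0.14167322

0.141673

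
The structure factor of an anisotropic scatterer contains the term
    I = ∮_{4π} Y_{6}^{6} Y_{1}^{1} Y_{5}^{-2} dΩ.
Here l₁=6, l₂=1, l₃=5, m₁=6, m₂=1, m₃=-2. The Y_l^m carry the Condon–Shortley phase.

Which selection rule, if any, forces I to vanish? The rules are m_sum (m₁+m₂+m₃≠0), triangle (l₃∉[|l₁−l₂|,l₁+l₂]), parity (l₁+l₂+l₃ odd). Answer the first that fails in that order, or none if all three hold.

azimuthal sum: 6 + 1 − 2 = 5  ✗
5 ≤ 5 ≤ 7 (triangle on l)
L = 6 + 1 + 5 = 12 (even)

m_sum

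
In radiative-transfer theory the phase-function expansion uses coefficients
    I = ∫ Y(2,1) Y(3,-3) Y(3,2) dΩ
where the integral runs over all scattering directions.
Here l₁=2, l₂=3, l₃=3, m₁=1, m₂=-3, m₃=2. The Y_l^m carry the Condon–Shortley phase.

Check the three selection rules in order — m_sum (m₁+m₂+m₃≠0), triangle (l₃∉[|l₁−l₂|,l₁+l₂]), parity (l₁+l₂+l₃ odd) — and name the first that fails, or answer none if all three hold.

none

m₁+m₂+m₃ = 1 − 3 + 2 = 0  ✓
triangle: |2−3|=1 ≤ l₃=3 ≤ 2+3=5  ✓
parity: l₁+l₂+l₃ = 8 is even  ✓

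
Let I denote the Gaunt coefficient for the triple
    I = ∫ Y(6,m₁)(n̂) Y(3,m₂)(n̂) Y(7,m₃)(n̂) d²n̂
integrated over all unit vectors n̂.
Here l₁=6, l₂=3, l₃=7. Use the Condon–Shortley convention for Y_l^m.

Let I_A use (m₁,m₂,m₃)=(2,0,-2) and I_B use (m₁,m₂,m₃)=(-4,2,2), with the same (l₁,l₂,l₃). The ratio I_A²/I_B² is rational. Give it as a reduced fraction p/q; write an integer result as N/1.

441/1600

l's match ⇒ only the (l;m) 3-j factors differ between A and B.
A: triangle coeff Δ(6,3,7) = 1/2042040; Σ_t [0,2]: t=0:+1/207360 t=1:−1/120960 t=2:+1/967680 = -1/414720; (3j)²=21/4862 [(6 3 7; 2 0 -2)], sign=+1
B: triangle coeff Δ(6,3,7) = 1/2042040; Σ_t [1,2]: t=1:−1/8709120 t=2:+1/967680 = 1/1088640; (3j)²=800/51051 [(6 3 7; -4 2 2)], sign=-1
I_A²/I_B² = (21/4862)/(800/51051) = 441/1600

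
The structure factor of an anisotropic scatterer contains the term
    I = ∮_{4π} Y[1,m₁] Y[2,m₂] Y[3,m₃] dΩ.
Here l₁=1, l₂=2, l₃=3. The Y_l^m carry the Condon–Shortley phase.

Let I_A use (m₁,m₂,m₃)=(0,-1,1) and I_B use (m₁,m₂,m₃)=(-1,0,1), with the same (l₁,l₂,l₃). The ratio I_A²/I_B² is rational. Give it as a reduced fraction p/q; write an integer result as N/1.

4/3

l's match ⇒ only the (l;m) 3-j factors differ between A and B.
A: triangle coeff Δ(1,2,3) = 1/105; Σ_t [0,0]: t=0:+1/6 = 1/6; (3j)²=8/105 [(1 2 3; 0 -1 1)], sign=+1
B: triangle coeff Δ(1,2,3) = 1/105; Σ_t [0,0]: t=0:+1/8 = 1/8; (3j)²=2/35 [(1 2 3; -1 0 1)], sign=+1
I_A²/I_B² = (8/105)/(2/35) = 4/3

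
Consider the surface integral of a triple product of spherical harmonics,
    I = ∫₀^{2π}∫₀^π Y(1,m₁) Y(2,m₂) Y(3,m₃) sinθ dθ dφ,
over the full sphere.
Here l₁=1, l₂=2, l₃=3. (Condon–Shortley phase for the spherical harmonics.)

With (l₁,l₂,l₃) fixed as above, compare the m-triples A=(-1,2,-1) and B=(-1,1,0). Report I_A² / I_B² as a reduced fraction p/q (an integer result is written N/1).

1/3

Same 1,2,3: normalisation and zero-m 3j drop out of the ratio.
A: Δ: 0! 2! 4! / 7! → 1/105; sum: t=0:+1/48 = 1/48; 3j²(1 2 3; -1 2 -1) = Δ·Π!·Σ² = 1/105  (sign +1)
B: Δ: 0! 2! 4! / 7! → 1/105; sum: t=0:+1/12 = 1/12; 3j²(1 2 3; -1 1 0) = Δ·Π!·Σ² = 1/35  (sign -1)
I_A²/I_B² = (1/105)/(1/35) = 1/3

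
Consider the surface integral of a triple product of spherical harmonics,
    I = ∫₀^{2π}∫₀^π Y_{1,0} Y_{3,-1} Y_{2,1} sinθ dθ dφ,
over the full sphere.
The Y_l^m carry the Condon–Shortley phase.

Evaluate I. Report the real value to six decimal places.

m-sum 0 ✓  L=6 even ✓  2≤2≤4 ✓
Π(2lᵢ+1) = 3×7×5 = 105
triangle coeff Δ(1,3,2) = 1/105
Σ_t [1,1]: t=1:−1/4 = -1/4
(3j)²=3/35 [(1 3 2; 0 0 0)], sign=-1
Σ_t [1,1]: t=1:−1/6 = -1/6
(3j)²=8/105 [(1 3 2; 0 -1 1)], sign=+1
⇒ 4πI² = 24/35
I = (-1)√(24/35/(4π)) = -0.23359668

-0.233597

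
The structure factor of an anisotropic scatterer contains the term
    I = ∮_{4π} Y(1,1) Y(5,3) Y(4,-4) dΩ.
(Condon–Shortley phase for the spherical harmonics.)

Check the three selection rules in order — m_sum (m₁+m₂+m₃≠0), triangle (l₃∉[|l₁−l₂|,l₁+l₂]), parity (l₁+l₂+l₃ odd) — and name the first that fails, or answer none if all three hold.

m₁+m₂+m₃ = 1 + 3 − 4 = 0  ✓
triangle: |1−5|=4 ≤ l₃=4 ≤ 1+5=6  ✓
parity: l₁+l₂+l₃ = 10 is even  ✓

none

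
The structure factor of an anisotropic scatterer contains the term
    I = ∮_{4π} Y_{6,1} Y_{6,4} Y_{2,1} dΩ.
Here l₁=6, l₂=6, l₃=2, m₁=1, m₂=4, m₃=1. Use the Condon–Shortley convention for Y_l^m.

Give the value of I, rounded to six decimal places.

0.000000

1 + 4 + 1 = 6 ≠ 0: azimuthal integral kills it; I = 0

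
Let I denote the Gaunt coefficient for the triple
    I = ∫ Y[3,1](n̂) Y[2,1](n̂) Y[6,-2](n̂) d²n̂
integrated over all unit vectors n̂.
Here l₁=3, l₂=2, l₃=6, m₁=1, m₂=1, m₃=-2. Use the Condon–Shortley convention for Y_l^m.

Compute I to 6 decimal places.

|3−2|≤6≤3+2 violated ⇒ I = 0

0.000000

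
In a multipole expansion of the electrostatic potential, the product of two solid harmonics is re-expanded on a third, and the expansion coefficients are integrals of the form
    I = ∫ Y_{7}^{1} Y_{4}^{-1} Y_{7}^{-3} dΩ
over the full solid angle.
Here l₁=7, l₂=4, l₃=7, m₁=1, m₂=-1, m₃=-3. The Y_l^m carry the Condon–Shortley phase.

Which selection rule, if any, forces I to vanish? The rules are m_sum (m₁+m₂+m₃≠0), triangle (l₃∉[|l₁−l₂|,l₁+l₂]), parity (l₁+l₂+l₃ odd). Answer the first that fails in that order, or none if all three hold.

m_sum

m₁+m₂+m₃ = 1 − 1 − 3 = -3  ✗
triangle: |7−4|=3 ≤ l₃=7 ≤ 7+4=11
parity: l₁+l₂+l₃ = 18 is even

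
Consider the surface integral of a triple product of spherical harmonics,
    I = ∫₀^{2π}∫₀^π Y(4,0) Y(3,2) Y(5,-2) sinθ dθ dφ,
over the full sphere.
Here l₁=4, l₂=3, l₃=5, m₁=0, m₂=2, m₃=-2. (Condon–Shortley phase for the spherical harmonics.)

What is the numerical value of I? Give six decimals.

-0.065427

m-sum 0 ✓  L=12 even ✓  1≤5≤7 ✓
Π(2lᵢ+1) = 9×7×11 = 693
triangle coeff Δ(4,3,5) = 1/180180
Σ_t [0,2]: t=0:+1/576 t=1:−1/144 t=2:+1/576 = -1/288
(3j)²=20/1001 [(4 3 5; 0 0 0)], sign=+1
Σ_t [1,2]: t=1:−1/864 t=2:+1/576 = 1/1728
(3j)²=5/1287 [(4 3 5; 0 2 -2)], sign=-1
⇒ 4πI² = 100/1859
I = (-1)√(100/1859/(4π)) = -0.06542675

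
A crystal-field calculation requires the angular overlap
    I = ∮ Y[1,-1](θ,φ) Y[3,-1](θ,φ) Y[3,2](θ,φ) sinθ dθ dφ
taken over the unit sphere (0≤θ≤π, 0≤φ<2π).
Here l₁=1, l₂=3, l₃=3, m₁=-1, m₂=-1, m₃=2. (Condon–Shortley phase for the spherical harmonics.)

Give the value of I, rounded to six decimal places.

0.000000

L=7 odd ⇒ parity kills the (l;000) factor ⇒ I = 0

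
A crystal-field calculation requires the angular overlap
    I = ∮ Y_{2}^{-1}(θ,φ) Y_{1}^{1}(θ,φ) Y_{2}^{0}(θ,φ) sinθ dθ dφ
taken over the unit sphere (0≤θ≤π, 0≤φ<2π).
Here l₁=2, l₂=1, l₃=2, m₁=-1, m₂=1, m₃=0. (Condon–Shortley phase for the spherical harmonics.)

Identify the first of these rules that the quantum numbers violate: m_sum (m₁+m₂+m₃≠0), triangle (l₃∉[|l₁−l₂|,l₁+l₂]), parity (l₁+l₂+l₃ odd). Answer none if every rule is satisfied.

parity

m₁+m₂+m₃ = -1 + 1 + 0 = 0  ✓
triangle: |2−1|=1 ≤ l₃=2 ≤ 2+1=3  ✓
parity: l₁+l₂+l₃ = 5 is odd  ✗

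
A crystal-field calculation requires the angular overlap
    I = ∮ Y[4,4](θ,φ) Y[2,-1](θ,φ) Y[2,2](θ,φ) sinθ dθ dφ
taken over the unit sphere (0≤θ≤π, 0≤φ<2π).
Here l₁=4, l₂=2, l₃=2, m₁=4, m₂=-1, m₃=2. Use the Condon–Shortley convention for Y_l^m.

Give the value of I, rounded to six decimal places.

0.000000

Σmᵢ = 5 ≠ 0, so the φ-integral vanishes; I = 0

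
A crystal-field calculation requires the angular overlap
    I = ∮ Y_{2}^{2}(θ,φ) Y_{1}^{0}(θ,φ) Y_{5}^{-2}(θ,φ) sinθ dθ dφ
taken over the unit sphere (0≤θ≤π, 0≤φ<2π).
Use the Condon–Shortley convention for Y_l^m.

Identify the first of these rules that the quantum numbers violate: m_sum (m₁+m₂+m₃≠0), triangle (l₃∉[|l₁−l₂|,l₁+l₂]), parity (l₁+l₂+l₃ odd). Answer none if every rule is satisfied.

triangle

m₁+m₂+m₃ = 2 + 0 − 2 = 0  ✓
triangle: |2−1|=1 ≤ l₃=5 ≤ 2+1=3  ✗
parity: l₁+l₂+l₃ = 8 is even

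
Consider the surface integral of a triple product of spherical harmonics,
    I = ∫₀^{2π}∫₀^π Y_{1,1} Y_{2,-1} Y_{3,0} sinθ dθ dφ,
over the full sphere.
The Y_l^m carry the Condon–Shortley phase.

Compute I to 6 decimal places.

0.143048

Checks pass: Σm=0; 6 even; l₃=3∈[1,3].
(2·1+1)(2·2+1)(2·3+1) = 105
Δ: 0! 2! 4! / 7! → 1/105
sum: t=0:+1/4 = 1/4
3j²(1 2 3; 0 0 0) = Δ·Π!·Σ² = 3/35  (sign -1)
sum: t=0:+1/12 = 1/12
3j²(1 2 3; 1 -1 0) = Δ·Π!·Σ² = 1/35  (sign -1)
combine: 4πI² = 105·3/35·1/35 = 9/35
take √, sign +1: I = 0.14304817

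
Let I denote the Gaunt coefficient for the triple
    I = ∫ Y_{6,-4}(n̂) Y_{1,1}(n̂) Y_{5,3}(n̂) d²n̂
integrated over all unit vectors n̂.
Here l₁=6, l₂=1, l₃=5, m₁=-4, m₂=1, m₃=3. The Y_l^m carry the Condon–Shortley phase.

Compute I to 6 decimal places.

0.274090

Rules hold: Σm=0, L=12 even, 5≤5≤7.
N = 13·3·11 = 429
Δ = 2!·10!·0!/13! = 1/858
Racah Σ t=1..1: t=1:−1/14400 = -1/14400
⇒ 3j(6 1 5; 0 0 0)² = 6/143, sgn +1
Racah Σ t=2..2: t=2:+1/161280 = 1/161280
⇒ 3j(6 1 5; -4 1 3)² = 15/286, sgn +1
4πI² = N·(3j₀)²·(3jₘ)² = 135/143
I = +1·√(0.944056/4π) = 0.27409047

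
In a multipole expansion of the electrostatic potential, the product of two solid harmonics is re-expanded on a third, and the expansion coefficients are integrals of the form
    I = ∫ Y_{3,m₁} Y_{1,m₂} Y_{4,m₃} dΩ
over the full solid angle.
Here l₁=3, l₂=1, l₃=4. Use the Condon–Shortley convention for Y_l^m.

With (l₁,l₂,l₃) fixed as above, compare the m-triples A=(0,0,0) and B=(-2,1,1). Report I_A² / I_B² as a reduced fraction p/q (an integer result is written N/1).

l's match ⇒ only the (l;m) 3-j factors differ between A and B.
A: triangle coeff Δ(3,1,4) = 1/252; Σ_t [0,0]: t=0:+1/36 = 1/36; (3j)²=4/63 [(3 1 4; 0 0 0)], sign=+1
B: triangle coeff Δ(3,1,4) = 1/252; Σ_t [0,0]: t=0:+1/240 = 1/240; (3j)²=1/84 [(3 1 4; -2 1 1)], sign=-1
I_A²/I_B² = (4/63)/(1/84) = 16/3

16/3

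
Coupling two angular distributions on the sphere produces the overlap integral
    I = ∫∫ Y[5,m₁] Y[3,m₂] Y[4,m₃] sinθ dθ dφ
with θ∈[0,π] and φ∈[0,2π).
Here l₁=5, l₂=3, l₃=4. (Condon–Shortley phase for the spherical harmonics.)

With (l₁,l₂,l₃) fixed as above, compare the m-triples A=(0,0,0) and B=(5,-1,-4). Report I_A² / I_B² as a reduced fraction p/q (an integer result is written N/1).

30/49

l's match ⇒ only the (l;m) 3-j factors differ between A and B.
A: triangle coeff Δ(5,3,4) = 1/180180; Σ_t [1,3]: t=1:−1/576 t=2:+1/144 t=3:−1/576 = 1/288; (3j)²=20/1001 [(5 3 4; 0 0 0)], sign=+1
B: triangle coeff Δ(5,3,4) = 1/180180; Σ_t [0,0]: t=0:+1/34560 = 1/34560; (3j)²=14/429 [(5 3 4; 5 -1 -4)], sign=+1
I_A²/I_B² = (20/1001)/(14/429) = 30/49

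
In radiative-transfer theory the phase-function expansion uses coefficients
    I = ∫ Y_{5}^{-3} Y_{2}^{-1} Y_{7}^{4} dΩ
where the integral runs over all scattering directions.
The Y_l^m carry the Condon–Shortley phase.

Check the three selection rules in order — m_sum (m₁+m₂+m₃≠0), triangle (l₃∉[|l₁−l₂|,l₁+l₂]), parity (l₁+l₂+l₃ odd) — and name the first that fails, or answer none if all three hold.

none

Σmᵢ = 0  ✓
l₃∈[|l₁−l₂|,l₁+l₂]=[3,7], have l₃=7  ✓
Σlᵢ = 14 ⇒ even  ✓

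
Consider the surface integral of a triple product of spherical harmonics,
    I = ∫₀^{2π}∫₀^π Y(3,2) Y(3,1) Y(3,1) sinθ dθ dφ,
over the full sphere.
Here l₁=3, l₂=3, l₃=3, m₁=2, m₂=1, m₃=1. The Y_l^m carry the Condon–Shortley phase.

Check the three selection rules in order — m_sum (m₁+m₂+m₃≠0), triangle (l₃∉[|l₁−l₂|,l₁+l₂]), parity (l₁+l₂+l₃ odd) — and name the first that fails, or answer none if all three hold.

m_sum

m₁+m₂+m₃ = 2 + 1 + 1 = 4  ✗
triangle: |3−3|=0 ≤ l₃=3 ≤ 3+3=6
parity: l₁+l₂+l₃ = 9 is odd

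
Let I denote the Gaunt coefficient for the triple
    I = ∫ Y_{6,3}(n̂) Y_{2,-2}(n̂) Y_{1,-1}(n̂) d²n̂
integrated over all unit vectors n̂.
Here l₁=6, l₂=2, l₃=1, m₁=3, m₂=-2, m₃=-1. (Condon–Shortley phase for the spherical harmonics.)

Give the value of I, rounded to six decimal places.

0.000000

|6−2|≤1≤6+2 violated ⇒ I = 0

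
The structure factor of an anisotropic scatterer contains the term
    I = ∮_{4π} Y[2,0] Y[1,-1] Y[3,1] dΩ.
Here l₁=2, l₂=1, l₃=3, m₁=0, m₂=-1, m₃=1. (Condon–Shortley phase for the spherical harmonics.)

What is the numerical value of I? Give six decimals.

Checks pass: Σm=0; 6 even; l₃=3∈[1,3].
(2·2+1)(2·1+1)(2·3+1) = 105
Δ: 0! 4! 2! / 7! → 1/105
sum: t=0:+1/4 = 1/4
3j²(2 1 3; 0 0 0) = Δ·Π!·Σ² = 3/35  (sign -1)
sum: t=0:+1/8 = 1/8
3j²(2 1 3; 0 -1 1) = Δ·Π!·Σ² = 2/35  (sign +1)
combine: 4πI² = 105·3/35·2/35 = 18/35
take √, sign -1: I = -0.20230066

-0.202301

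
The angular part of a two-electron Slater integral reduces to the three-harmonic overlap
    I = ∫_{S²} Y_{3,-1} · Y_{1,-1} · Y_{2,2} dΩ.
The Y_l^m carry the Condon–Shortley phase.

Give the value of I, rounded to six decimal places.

-0.082589

Checks pass: Σm=0; 6 even; l₃=2∈[2,4].
(2·3+1)(2·1+1)(2·2+1) = 105
Δ: 2! 4! 0! / 7! → 1/105
sum: t=1:−1/4 = -1/4
3j²(3 1 2; 0 0 0) = Δ·Π!·Σ² = 3/35  (sign -1)
sum: t=0:+1/48 = 1/48
3j²(3 1 2; -1 -1 2) = Δ·Π!·Σ² = 1/105  (sign +1)
combine: 4πI² = 105·3/35·1/105 = 3/35
take √, sign -1: I = -0.08258890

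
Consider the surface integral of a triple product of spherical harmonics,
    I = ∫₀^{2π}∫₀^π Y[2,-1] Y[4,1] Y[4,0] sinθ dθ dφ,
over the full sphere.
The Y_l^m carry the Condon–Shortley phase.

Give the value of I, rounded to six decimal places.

-0.044869

m-sum 0 ✓  L=10 even ✓  2≤4≤6 ✓
Π(2lᵢ+1) = 5×9×9 = 405
triangle coeff Δ(2,4,4) = 1/13860
Σ_t [0,2]: t=0:+1/192 t=1:−1/36 t=2:+1/192 = -5/288
(3j)²=20/693 [(2 4 4; 0 0 0)], sign=-1
Σ_t [1,2]: t=1:−1/96 t=2:+1/72 = 1/288
(3j)²=1/462 [(2 4 4; -1 1 0)], sign=+1
⇒ 4πI² = 150/5929
I = (-1)√(150/5929/(4π)) = -0.04486937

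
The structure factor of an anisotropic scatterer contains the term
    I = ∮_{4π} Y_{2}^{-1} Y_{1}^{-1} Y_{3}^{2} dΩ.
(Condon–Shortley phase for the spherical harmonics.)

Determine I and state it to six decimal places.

0.261169

Rules hold: Σm=0, L=6 even, 1≤3≤3.
N = 5·3·7 = 105
Δ = 0!·4!·2!/7! = 1/105
Racah Σ t=0..0: t=0:+1/4 = 1/4
⇒ 3j(2 1 3; 0 0 0)² = 3/35, sgn -1
Racah Σ t=0..0: t=0:+1/12 = 1/12
⇒ 3j(2 1 3; -1 -1 2)² = 2/21, sgn -1
4πI² = N·(3j₀)²·(3jₘ)² = 6/7
I = +1·√(0.857143/4π) = 0.26116903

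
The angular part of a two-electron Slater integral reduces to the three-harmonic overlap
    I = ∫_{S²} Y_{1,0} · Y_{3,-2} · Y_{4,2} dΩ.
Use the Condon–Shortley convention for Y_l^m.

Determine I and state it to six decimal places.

0.213244

Checks pass: Σm=0; 8 even; l₃=4∈[2,4].
(2·1+1)(2·3+1)(2·4+1) = 189
Δ: 0! 2! 6! / 9! → 1/252
sum: t=0:+1/36 = 1/36
3j²(1 3 4; 0 0 0) = Δ·Π!·Σ² = 4/63  (sign +1)
sum: t=0:+1/120 = 1/120
3j²(1 3 4; 0 -2 2) = Δ·Π!·Σ² = 1/21  (sign +1)
combine: 4πI² = 189·4/63·1/21 = 4/7
take √, sign +1: I = 0.21324362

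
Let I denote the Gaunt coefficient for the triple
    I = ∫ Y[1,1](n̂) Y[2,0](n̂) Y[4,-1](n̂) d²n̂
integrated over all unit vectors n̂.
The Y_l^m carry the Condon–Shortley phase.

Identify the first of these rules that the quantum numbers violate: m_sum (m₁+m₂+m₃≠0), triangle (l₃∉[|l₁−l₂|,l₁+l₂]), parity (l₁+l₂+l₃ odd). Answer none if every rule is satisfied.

triangle

azimuthal sum: 1 + 0 − 1 = 0  ✓
1 ≤ 4 ≤ 3 (triangle on l)  ✗
L = 1 + 2 + 4 = 7 (odd)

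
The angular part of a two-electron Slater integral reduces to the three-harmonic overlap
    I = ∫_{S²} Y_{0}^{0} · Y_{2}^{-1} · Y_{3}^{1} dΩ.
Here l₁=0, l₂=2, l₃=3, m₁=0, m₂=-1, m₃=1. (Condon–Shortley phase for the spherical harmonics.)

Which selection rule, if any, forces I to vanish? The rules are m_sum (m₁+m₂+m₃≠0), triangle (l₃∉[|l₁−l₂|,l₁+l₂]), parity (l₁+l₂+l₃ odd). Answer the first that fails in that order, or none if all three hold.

m₁+m₂+m₃ = 0 − 1 + 1 = 0  ✓
triangle: |0−2|=2 ≤ l₃=3 ≤ 0+2=2  ✗
parity: l₁+l₂+l₃ = 5 is odd

triangle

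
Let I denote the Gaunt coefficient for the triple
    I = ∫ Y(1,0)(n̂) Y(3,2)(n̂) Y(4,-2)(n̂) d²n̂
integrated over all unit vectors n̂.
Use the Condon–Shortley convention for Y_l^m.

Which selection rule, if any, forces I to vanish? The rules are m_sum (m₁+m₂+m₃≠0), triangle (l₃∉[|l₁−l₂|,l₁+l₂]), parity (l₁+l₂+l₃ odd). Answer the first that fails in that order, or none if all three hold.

azimuthal sum: 0 + 2 − 2 = 0  ✓
2 ≤ 4 ≤ 4 (triangle on l)  ✓
L = 1 + 3 + 4 = 8 (even)  ✓

none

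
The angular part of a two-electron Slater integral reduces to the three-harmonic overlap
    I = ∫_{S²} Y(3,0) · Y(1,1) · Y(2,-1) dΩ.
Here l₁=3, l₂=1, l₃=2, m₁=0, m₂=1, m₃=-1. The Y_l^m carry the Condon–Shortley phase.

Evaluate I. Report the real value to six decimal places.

Rules hold: Σm=0, L=6 even, 2≤2≤4.
N = 7·3·5 = 105
Δ = 2!·4!·0!/7! = 1/105
Racah Σ t=1..1: t=1:−1/4 = -1/4
⇒ 3j(3 1 2; 0 0 0)² = 3/35, sgn -1
Racah Σ t=2..2: t=2:+1/12 = 1/12
⇒ 3j(3 1 2; 0 1 -1)² = 1/35, sgn -1
4πI² = N·(3j₀)²·(3jₘ)² = 9/35
I = +1·√(0.257143/4π) = 0.14304817

0.143048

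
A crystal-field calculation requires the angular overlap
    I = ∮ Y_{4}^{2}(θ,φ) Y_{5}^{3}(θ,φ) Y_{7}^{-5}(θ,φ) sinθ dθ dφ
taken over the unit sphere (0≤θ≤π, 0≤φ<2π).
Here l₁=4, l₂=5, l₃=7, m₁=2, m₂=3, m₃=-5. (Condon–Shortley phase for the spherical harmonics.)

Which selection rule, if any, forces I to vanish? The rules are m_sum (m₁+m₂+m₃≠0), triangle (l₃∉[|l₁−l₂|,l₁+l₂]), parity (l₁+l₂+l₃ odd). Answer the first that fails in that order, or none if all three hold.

none

m₁+m₂+m₃ = 2 + 3 − 5 = 0  ✓
triangle: |4−5|=1 ≤ l₃=7 ≤ 4+5=9  ✓
parity: l₁+l₂+l₃ = 16 is even  ✓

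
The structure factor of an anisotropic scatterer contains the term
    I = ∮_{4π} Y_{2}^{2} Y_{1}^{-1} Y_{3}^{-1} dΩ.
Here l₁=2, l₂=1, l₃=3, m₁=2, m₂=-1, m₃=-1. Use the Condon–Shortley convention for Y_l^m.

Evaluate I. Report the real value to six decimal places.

m-sum 0 ✓  L=6 even ✓  1≤3≤3 ✓
Π(2lᵢ+1) = 5×3×7 = 105
triangle coeff Δ(2,1,3) = 1/105
Σ_t [0,0]: t=0:+1/4 = 1/4
(3j)²=3/35 [(2 1 3; 0 0 0)], sign=-1
Σ_t [0,0]: t=0:+1/48 = 1/48
(3j)²=1/105 [(2 1 3; 2 -1 -1)], sign=+1
⇒ 4πI² = 3/35
I = (-1)√(3/35/(4π)) = -0.08258890

-0.082589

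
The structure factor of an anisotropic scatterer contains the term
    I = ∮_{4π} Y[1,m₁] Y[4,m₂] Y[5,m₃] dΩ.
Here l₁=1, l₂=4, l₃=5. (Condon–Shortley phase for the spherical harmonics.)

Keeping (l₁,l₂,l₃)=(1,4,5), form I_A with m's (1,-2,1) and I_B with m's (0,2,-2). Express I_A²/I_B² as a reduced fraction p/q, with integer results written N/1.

Shared (l₁,l₂,l₃)=(1,4,5): N and (l;000)² cancel in I_A²/I_B².
A: Δ = 0!·2!·8!/11! = 1/495; Racah Σ t=0..0: t=0:+1/2880 = 1/2880; ⇒ 3j(1 4 5; 1 -2 1)² = 2/165, sgn +1
B: Δ = 0!·2!·8!/11! = 1/495; Racah Σ t=0..0: t=0:+1/1440 = 1/1440; ⇒ 3j(1 4 5; 0 2 -2)² = 7/165, sgn -1
I_A²/I_B² = (2/165)/(7/165) = 2/7

2/7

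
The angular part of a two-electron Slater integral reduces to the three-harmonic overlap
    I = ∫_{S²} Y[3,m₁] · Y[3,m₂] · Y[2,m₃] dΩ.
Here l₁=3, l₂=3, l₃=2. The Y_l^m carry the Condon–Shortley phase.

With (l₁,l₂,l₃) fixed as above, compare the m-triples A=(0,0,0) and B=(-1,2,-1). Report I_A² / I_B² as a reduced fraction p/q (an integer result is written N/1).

Shared (l₁,l₂,l₃)=(3,3,2): N and (l;000)² cancel in I_A²/I_B².
A: Δ = 4!·2!·2!/9! = 1/3780; Racah Σ t=1..3: t=1:−1/24 t=2:+1/4 t=3:−1/24 = 1/6; ⇒ 3j(3 3 2; 0 0 0)² = 4/105, sgn +1
B: Δ = 4!·2!·2!/9! = 1/3780; Racah Σ t=3..4: t=3:−1/12 t=4:+1/48 = -1/16; ⇒ 3j(3 3 2; -1 2 -1)² = 1/28, sgn +1
I_A²/I_B² = (4/105)/(1/28) = 16/15

16/15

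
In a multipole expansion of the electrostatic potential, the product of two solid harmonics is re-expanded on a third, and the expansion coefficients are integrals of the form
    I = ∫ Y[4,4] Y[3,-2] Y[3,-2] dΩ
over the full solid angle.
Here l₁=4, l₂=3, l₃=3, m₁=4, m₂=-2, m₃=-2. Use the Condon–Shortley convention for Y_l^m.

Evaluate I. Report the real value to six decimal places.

0.214561

Rules hold: Σm=0, L=10 even, 1≤3≤7.
N = 9·7·7 = 441
Δ = 4!·4!·2!/11! = 1/34650
Racah Σ t=1..3: t=1:−1/72 t=2:+1/16 t=3:−1/72 = 5/144
⇒ 3j(4 3 3; 0 0 0)² = 2/77, sgn -1
Racah Σ t=0..0: t=0:+1/576 = 1/576
⇒ 3j(4 3 3; 4 -2 -2)² = 5/99, sgn -1
4πI² = N·(3j₀)²·(3jₘ)² = 70/121
I = +1·√(0.578512/4π) = 0.21456131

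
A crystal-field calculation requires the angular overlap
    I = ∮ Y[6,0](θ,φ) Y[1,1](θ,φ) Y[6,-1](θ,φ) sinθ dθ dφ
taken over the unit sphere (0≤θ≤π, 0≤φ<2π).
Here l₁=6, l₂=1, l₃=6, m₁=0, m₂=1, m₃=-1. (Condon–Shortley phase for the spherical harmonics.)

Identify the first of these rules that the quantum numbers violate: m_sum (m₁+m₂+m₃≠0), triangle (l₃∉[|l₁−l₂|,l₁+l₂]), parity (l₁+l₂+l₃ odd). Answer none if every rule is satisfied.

m₁+m₂+m₃ = 0 + 1 − 1 = 0  ✓
triangle: |6−1|=5 ≤ l₃=6 ≤ 6+1=7  ✓
parity: l₁+l₂+l₃ = 13 is odd  ✗

parity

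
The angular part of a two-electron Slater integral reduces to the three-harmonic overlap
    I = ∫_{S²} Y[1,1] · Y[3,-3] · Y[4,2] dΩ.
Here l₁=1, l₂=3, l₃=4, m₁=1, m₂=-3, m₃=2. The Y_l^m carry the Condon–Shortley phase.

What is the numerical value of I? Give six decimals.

Rules hold: Σm=0, L=8 even, 2≤4≤4.
N = 3·7·9 = 189
Δ = 0!·2!·6!/9! = 1/252
Racah Σ t=0..0: t=0:+1/36 = 1/36
⇒ 3j(1 3 4; 0 0 0)² = 4/63, sgn +1
Racah Σ t=0..0: t=0:+1/1440 = 1/1440
⇒ 3j(1 3 4; 1 -3 2)² = 1/252, sgn +1
4πI² = N·(3j₀)²·(3jₘ)² = 1/21
I = +1·√(0.047619/4π) = 0.06155813

0.061558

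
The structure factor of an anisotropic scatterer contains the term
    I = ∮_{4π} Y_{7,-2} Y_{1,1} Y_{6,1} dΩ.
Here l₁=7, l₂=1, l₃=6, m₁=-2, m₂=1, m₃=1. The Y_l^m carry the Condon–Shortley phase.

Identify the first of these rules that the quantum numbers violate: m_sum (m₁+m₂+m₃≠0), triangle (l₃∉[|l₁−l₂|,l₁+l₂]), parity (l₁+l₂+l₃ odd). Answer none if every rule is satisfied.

m₁+m₂+m₃ = -2 + 1 + 1 = 0  ✓
triangle: |7−1|=6 ≤ l₃=6 ≤ 7+1=8  ✓
parity: l₁+l₂+l₃ = 14 is even  ✓

none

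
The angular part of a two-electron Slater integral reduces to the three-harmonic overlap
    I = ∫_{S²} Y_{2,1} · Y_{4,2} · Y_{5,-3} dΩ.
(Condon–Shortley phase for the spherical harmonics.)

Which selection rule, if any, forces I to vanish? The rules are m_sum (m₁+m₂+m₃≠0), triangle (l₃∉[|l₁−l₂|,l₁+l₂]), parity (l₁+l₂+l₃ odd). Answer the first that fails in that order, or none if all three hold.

Σmᵢ = 0  ✓
l₃∈[|l₁−l₂|,l₁+l₂]=[2,6], have l₃=5  ✓
Σlᵢ = 11 ⇒ odd  ✗

parity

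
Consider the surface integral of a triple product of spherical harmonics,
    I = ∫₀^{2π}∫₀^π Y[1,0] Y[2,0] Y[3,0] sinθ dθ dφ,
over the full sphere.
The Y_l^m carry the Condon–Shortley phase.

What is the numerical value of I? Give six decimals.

m-sum 0 ✓  L=6 even ✓  1≤3≤3 ✓
Π(2lᵢ+1) = 3×5×7 = 105
triangle coeff Δ(1,2,3) = 1/105
Σ_t [0,0]: t=0:+1/4 = 1/4
(3j)²=3/35 [(1 2 3; 0 0 0)], sign=-1
(m-triple is (0,0,0) — same symbol as above.)
⇒ 4πI² = 27/35
I = (+1)√(27/35/(4π)) = 0.24776670

0.247767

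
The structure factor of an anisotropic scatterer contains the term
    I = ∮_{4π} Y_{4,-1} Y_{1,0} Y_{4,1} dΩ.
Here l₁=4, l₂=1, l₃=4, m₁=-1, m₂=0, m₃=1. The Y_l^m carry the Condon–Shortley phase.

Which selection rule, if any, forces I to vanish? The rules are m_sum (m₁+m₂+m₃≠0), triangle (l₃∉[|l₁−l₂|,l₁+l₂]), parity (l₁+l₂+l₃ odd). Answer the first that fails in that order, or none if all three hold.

m₁+m₂+m₃ = -1 + 0 + 1 = 0  ✓
triangle: |4−1|=3 ≤ l₃=4 ≤ 4+1=5  ✓
parity: l₁+l₂+l₃ = 9 is odd  ✗

parity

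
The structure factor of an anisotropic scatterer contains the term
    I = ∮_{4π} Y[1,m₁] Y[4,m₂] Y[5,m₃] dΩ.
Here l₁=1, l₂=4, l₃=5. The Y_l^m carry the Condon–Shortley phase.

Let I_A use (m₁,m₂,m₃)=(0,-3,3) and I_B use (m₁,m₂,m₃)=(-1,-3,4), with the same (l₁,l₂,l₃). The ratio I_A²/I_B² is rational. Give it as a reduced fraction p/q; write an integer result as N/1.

4/9

l's match ⇒ only the (l;m) 3-j factors differ between A and B.
A: triangle coeff Δ(1,4,5) = 1/495; Σ_t [0,0]: t=0:+1/5040 = 1/5040; (3j)²=16/495 [(1 4 5; 0 -3 3)], sign=+1
B: triangle coeff Δ(1,4,5) = 1/495; Σ_t [0,0]: t=0:+1/10080 = 1/10080; (3j)²=4/55 [(1 4 5; -1 -3 4)], sign=-1
I_A²/I_B² = (16/495)/(4/55) = 4/9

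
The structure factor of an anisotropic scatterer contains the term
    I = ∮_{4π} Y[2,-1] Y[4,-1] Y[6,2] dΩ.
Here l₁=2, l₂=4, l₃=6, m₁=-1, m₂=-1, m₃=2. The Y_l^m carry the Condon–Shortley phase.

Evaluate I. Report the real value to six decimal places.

Rules hold: Σm=0, L=12 even, 2≤6≤6.
N = 5·9·13 = 585
Δ = 0!·4!·8!/13! = 1/6435
Racah Σ t=0..0: t=0:+1/2304 = 1/2304
⇒ 3j(2 4 6; 0 0 0)² = 5/143, sgn +1
Racah Σ t=0..0: t=0:+1/4320 = 1/4320
⇒ 3j(2 4 6; -1 -1 2)² = 224/6435, sgn +1
4πI² = N·(3j₀)²·(3jₘ)² = 1120/1573
I = +1·√(0.712015/4π) = 0.23803440

0.238034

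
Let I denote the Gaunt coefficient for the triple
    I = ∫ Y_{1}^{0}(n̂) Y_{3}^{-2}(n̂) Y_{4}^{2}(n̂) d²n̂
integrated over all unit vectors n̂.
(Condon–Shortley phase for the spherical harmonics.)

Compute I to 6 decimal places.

0.213244

Checks pass: Σm=0; 8 even; l₃=4∈[2,4].
(2·1+1)(2·3+1)(2·4+1) = 189
Δ: 0! 2! 6! / 9! → 1/252
sum: t=0:+1/36 = 1/36
3j²(1 3 4; 0 0 0) = Δ·Π!·Σ² = 4/63  (sign +1)
sum: t=0:+1/120 = 1/120
3j²(1 3 4; 0 -2 2) = Δ·Π!·Σ² = 1/21  (sign +1)
combine: 4πI² = 189·4/63·1/21 = 4/7
take √, sign +1: I = 0.21324362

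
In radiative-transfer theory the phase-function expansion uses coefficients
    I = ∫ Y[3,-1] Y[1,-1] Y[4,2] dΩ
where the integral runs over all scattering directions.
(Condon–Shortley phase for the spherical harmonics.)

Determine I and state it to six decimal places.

Rules hold: Σm=0, L=8 even, 2≤4≤4.
N = 7·3·9 = 189
Δ = 0!·6!·2!/9! = 1/252
Racah Σ t=0..0: t=0:+1/36 = 1/36
⇒ 3j(3 1 4; 0 0 0)² = 4/63, sgn +1
Racah Σ t=0..0: t=0:+1/96 = 1/96
⇒ 3j(3 1 4; -1 -1 2)² = 5/84, sgn +1
4πI² = N·(3j₀)²·(3jₘ)² = 5/7
I = +1·√(0.714286/4π) = 0.23841361

0.238414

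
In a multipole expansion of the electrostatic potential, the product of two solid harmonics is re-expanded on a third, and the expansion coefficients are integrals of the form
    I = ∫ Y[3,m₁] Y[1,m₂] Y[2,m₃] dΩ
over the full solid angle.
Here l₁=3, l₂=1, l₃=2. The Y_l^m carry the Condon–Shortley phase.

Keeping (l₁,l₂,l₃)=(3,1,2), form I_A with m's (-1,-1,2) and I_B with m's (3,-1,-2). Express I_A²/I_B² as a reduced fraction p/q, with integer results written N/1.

Shared (l₁,l₂,l₃)=(3,1,2): N and (l;000)² cancel in I_A²/I_B².
A: Δ = 2!·4!·0!/7! = 1/105; Racah Σ t=0..0: t=0:+1/48 = 1/48; ⇒ 3j(3 1 2; -1 -1 2)² = 1/105, sgn +1
B: Δ = 2!·4!·0!/7! = 1/105; Racah Σ t=0..0: t=0:+1/48 = 1/48; ⇒ 3j(3 1 2; 3 -1 -2)² = 1/7, sgn +1
I_A²/I_B² = (1/105)/(1/7) = 1/15

1/15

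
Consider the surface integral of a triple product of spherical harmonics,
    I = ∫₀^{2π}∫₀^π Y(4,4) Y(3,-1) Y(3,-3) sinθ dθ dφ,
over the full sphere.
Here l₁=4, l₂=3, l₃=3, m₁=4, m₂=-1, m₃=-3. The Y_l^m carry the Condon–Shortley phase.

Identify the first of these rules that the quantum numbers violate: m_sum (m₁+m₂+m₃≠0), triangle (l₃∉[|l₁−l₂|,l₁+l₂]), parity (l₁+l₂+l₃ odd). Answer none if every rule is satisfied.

m₁+m₂+m₃ = 4 − 1 − 3 = 0  ✓
triangle: |4−3|=1 ≤ l₃=3 ≤ 4+3=7  ✓
parity: l₁+l₂+l₃ = 10 is even  ✓

none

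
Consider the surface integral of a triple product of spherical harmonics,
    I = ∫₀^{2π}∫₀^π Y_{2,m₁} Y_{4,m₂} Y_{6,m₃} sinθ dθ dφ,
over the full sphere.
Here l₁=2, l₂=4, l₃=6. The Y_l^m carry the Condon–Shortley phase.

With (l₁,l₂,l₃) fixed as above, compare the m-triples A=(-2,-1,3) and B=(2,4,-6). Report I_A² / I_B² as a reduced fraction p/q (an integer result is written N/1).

14/55

Same 2,4,6: normalisation and zero-m 3j drop out of the ratio.
A: Δ: 0! 4! 8! / 13! → 1/6435; sum: t=0:+1/17280 = 1/17280; 3j²(2 4 6; -2 -1 3) = Δ·Π!·Σ² = 14/715  (sign -1)
B: Δ: 0! 4! 8! / 13! → 1/6435; sum: t=0:+1/967680 = 1/967680; 3j²(2 4 6; 2 4 -6) = Δ·Π!·Σ² = 1/13  (sign +1)
I_A²/I_B² = (14/715)/(1/13) = 14/55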